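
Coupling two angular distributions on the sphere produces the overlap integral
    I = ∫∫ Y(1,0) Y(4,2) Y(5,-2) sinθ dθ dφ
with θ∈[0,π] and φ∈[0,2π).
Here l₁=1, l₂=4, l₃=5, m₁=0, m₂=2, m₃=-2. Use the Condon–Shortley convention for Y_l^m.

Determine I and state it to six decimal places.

0.225034

m-sum 0 ✓  L=10 even ✓  3≤5≤5 ✓
Π(2lᵢ+1) = 3×9×11 = 297
triangle coeff Δ(1,4,5) = 1/495
Σ_t [0,0]: t=0:+1/576 = 1/576
(3j)²=5/99 [(1 4 5; 0 0 0)], sign=-1
Σ_t [0,0]: t=0:+1/1440 = 1/1440
(3j)²=7/165 [(1 4 5; 0 2 -2)], sign=-1
⇒ 4πI² = 7/11
I = (+1)√(7/11/(4π)) = 0.22503380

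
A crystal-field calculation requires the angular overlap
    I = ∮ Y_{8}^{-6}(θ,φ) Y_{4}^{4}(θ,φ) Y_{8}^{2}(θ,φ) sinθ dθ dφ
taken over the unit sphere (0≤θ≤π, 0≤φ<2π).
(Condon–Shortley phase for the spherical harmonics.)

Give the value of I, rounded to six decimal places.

0.100361

Rules hold: Σm=0, L=20 even, 4≤8≤12.
N = 17·9·17 = 2601
Δ = 4!·12!·4!/21! = 1/185175900
Racah Σ t=0..4: t=0:+1/557383680 t=1:−1/21772800 t=2:+1/8294400 t=3:−1/21772800 t=4:+1/557383680 = 1/30965760
⇒ 3j(8 4 8; 0 0 0)² = 36/4199, sgn +1
Racah Σ t=4..4: t=4:+1/4180377600 = 1/4180377600
⇒ 3j(8 4 8; -6 4 2)² = 11/1938, sgn +1
4πI² = N·(3j₀)²·(3jₘ)² = 594/4693
I = +1·√(0.126571/4π) = 0.10036055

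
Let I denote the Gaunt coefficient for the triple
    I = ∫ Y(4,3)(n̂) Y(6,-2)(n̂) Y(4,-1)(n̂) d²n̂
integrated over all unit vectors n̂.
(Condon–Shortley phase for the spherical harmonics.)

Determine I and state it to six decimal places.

Rules hold: Σm=0, L=14 even, 2≤4≤10.
N = 9·13·9 = 1053
Δ = 6!·2!·6!/15! = 1/1261260
Racah Σ t=2..4: t=2:+1/4608 t=3:−1/1296 t=4:+1/4608 = -7/20736
⇒ 3j(4 6 4; 0 0 0)² = 20/1287, sgn -1
Racah Σ t=0..1: t=0:+1/34560 t=1:−1/8640 = -1/11520
⇒ 3j(4 6 4; 3 -2 -1)² = 3/143, sgn +1
4πI² = N·(3j₀)²·(3jₘ)² = 540/1573
I = -1·√(0.343293/4π) = -0.16528277

-0.165283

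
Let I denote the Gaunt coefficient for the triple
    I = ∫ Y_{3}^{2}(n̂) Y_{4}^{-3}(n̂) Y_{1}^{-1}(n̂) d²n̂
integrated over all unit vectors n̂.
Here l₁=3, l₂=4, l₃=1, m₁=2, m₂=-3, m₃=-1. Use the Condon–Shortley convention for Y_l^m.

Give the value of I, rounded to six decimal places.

0.000000

m-sum = 2 − 3 − 1 = -2 ≠ 0 ⇒ I = 0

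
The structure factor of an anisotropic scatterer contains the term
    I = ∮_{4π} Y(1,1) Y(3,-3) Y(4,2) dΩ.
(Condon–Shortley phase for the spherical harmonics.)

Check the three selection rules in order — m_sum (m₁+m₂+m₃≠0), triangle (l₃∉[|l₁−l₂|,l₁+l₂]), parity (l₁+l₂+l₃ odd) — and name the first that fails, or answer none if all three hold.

none

azimuthal sum: 1 − 3 + 2 = 0  ✓
2 ≤ 4 ≤ 4 (triangle on l)  ✓
L = 1 + 3 + 4 = 8 (even)  ✓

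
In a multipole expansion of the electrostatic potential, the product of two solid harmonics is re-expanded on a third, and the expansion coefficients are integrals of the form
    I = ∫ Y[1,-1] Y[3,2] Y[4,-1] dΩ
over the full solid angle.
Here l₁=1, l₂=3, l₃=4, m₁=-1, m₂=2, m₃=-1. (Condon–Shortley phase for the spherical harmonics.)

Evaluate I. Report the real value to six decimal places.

Checks pass: Σm=0; 8 even; l₃=4∈[2,4].
(2·1+1)(2·3+1)(2·4+1) = 189
Δ: 0! 2! 6! / 9! → 1/252
sum: t=0:+1/36 = 1/36
3j²(1 3 4; 0 0 0) = Δ·Π!·Σ² = 4/63  (sign +1)
sum: t=0:+1/240 = 1/240
3j²(1 3 4; -1 2 -1) = Δ·Π!·Σ² = 1/84  (sign -1)
combine: 4πI² = 189·4/63·1/84 = 1/7
take √, sign -1: I = -0.10662181

-0.106622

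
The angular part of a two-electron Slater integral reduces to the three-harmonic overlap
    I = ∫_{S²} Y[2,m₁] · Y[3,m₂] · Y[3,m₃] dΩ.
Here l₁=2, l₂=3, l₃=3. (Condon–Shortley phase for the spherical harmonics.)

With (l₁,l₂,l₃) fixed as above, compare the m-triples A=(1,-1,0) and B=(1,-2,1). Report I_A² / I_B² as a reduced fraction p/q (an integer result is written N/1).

2/15

Shared (l₁,l₂,l₃)=(2,3,3): N and (l;000)² cancel in I_A²/I_B².
A: Δ = 2!·2!·4!/9! = 1/3780; Racah Σ t=0..1: t=0:+1/8 t=1:−1/12 = 1/24; ⇒ 3j(2 3 3; 1 -1 0)² = 1/210, sgn -1
B: Δ = 2!·2!·4!/9! = 1/3780; Racah Σ t=0..1: t=0:+1/12 t=1:−1/48 = 1/16; ⇒ 3j(2 3 3; 1 -2 1)² = 1/28, sgn +1
I_A²/I_B² = (1/210)/(1/28) = 2/15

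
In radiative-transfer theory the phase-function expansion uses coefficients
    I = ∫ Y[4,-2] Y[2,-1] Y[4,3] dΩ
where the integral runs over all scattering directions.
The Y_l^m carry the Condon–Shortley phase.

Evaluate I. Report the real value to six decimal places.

-0.187702

Rules hold: Σm=0, L=10 even, 2≤4≤6.
N = 9·5·9 = 405
Δ = 2!·6!·2!/11! = 1/13860
Racah Σ t=0..2: t=0:+1/192 t=1:−1/36 t=2:+1/192 = -5/288
⇒ 3j(4 2 4; 0 0 0)² = 20/693, sgn -1
Racah Σ t=0..1: t=0:+1/1440 t=1:−1/240 = -1/288
⇒ 3j(4 2 4; -2 -1 3)² = 5/132, sgn +1
4πI² = N·(3j₀)²·(3jₘ)² = 375/847
I = -1·√(0.442739/4π) = -0.18770204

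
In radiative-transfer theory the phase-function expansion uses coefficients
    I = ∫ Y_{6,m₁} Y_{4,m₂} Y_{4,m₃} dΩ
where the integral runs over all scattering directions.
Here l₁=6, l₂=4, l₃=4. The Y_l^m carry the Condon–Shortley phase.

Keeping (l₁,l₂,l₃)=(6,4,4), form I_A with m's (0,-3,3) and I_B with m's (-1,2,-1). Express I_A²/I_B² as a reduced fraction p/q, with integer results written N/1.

Same 6,4,4: normalisation and zero-m 3j drop out of the ratio.
A: Δ: 6! 6! 2! / 15! → 1/1261260; sum: t=0:+1/518400 t=1:−1/28800 = -17/518400; 3j²(6 4 4; 0 -3 3) = Δ·Π!·Σ² = 289/25740  (sign +1)
B: Δ: 6! 6! 2! / 15! → 1/1261260; sum: t=4:+1/3456 t=5:−1/5760 t=6:+1/172800 = 7/57600; 3j²(6 4 4; -1 2 -1) = Δ·Π!·Σ² = 21/2860  (sign -1)
I_A²/I_B² = (289/25740)/(21/2860) = 289/189

289/189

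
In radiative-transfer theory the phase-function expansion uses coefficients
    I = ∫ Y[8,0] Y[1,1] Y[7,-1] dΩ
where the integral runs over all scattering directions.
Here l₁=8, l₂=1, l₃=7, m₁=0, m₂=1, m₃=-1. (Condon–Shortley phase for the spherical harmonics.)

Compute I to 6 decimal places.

0.161907

m-sum 0 ✓  L=16 even ✓  7≤7≤9 ✓
Π(2lᵢ+1) = 17×3×15 = 765
triangle coeff Δ(8,1,7) = 1/2040
Σ_t [1,1]: t=1:−1/25401600 = -1/25401600
(3j)²=8/255 [(8 1 7; 0 0 0)], sign=+1
Σ_t [2,2]: t=2:+1/58060800 = 1/58060800
(3j)²=7/510 [(8 1 7; 0 1 -1)], sign=+1
⇒ 4πI² = 28/85
I = (+1)√(28/85/(4π)) = 0.16190663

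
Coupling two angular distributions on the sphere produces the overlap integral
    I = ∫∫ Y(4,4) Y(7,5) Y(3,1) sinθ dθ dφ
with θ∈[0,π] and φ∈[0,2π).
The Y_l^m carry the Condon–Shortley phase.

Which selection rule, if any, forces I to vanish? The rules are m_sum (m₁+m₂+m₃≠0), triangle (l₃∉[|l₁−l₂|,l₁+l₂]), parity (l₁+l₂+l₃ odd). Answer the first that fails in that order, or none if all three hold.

Σmᵢ = 10  ✗
l₃∈[|l₁−l₂|,l₁+l₂]=[3,11], have l₃=3
Σlᵢ = 14 ⇒ even

m_sum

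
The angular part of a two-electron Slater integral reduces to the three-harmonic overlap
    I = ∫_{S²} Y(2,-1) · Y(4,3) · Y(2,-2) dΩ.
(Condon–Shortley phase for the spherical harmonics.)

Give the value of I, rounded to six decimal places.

-0.238414

Checks pass: Σm=0; 8 even; l₃=2∈[2,6].
(2·2+1)(2·4+1)(2·2+1) = 225
Δ: 4! 0! 4! / 9! → 1/630
sum: t=2:+1/16 = 1/16
3j²(2 4 2; 0 0 0) = Δ·Π!·Σ² = 2/35  (sign +1)
sum: t=3:−1/144 = -1/144
3j²(2 4 2; -1 3 -2) = Δ·Π!·Σ² = 1/18  (sign -1)
combine: 4πI² = 225·2/35·1/18 = 5/7
take √, sign -1: I = -0.23841361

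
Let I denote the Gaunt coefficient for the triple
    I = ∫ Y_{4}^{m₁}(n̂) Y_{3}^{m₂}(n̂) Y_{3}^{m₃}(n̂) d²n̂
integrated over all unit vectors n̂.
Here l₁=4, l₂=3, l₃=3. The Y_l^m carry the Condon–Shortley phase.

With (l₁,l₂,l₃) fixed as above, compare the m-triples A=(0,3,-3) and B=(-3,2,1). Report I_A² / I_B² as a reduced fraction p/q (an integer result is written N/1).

l's match ⇒ only the (l;m) 3-j factors differ between A and B.
A: triangle coeff Δ(4,3,3) = 1/34650; Σ_t [4,4]: t=4:+1/1152 = 1/1152; (3j)²=1/154 [(4 3 3; 0 3 -3)], sign=+1
B: triangle coeff Δ(4,3,3) = 1/34650; Σ_t [3,4]: t=3:−1/288 t=4:+1/144 = 1/288; (3j)²=1/99 [(4 3 3; -3 2 1)], sign=+1
I_A²/I_B² = (1/154)/(1/99) = 9/14

9/14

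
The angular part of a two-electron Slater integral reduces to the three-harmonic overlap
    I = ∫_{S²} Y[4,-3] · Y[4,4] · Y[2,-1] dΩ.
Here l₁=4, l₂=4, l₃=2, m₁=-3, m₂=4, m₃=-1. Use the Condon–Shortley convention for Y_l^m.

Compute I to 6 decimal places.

0.198645

Checks pass: Σm=0; 10 even; l₃=2∈[0,8].
(2·4+1)(2·4+1)(2·2+1) = 405
Δ: 6! 2! 2! / 11! → 1/13860
sum: t=2:+1/192 t=3:−1/36 t=4:+1/192 = -5/288
3j²(4 4 2; 0 0 0) = Δ·Π!·Σ² = 20/693  (sign -1)
sum: t=6:+1/1440 = 1/1440
3j²(4 4 2; -3 4 -1) = Δ·Π!·Σ² = 7/165  (sign -1)
combine: 4πI² = 405·20/693·7/165 = 60/121
take √, sign +1: I = 0.19864517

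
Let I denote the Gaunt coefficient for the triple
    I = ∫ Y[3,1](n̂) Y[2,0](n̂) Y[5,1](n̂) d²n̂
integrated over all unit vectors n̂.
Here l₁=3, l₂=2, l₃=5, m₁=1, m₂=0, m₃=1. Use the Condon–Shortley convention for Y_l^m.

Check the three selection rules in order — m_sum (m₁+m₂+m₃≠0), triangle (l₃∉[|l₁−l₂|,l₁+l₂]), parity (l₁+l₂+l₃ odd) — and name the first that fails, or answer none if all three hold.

m_sum

Σmᵢ = 2  ✗
l₃∈[|l₁−l₂|,l₁+l₂]=[1,5], have l₃=5
Σlᵢ = 10 ⇒ even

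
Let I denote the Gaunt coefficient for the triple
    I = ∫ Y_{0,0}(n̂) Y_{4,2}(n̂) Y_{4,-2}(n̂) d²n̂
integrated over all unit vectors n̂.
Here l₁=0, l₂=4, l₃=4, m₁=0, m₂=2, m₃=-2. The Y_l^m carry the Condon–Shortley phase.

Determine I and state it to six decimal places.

0.282095

Rules hold: Σm=0, L=8 even, 4≤4≤4.
N = 1·9·9 = 81
Δ = 0!·0!·8!/9! = 1/9
Racah Σ t=0..0: t=0:+1/576 = 1/576
⇒ 3j(0 4 4; 0 0 0)² = 1/9, sgn +1
Racah Σ t=0..0: t=0:+1/1440 = 1/1440
⇒ 3j(0 4 4; 0 2 -2)² = 1/9, sgn +1
4πI² = N·(3j₀)²·(3jₘ)² = 1/1
I = +1·√(1/4π) = 0.28209479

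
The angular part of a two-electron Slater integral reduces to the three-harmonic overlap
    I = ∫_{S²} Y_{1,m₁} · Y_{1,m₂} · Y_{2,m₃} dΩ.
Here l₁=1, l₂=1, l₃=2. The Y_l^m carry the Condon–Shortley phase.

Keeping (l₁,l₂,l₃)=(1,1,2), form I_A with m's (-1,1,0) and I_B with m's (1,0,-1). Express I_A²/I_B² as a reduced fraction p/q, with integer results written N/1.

1/3

Shared (l₁,l₂,l₃)=(1,1,2): N and (l;000)² cancel in I_A²/I_B².
A: Δ = 0!·2!·2!/5! = 1/30; Racah Σ t=0..0: t=0:+1/4 = 1/4; ⇒ 3j(1 1 2; -1 1 0)² = 1/30, sgn +1
B: Δ = 0!·2!·2!/5! = 1/30; Racah Σ t=0..0: t=0:+1/2 = 1/2; ⇒ 3j(1 1 2; 1 0 -1)² = 1/10, sgn -1
I_A²/I_B² = (1/30)/(1/10) = 1/3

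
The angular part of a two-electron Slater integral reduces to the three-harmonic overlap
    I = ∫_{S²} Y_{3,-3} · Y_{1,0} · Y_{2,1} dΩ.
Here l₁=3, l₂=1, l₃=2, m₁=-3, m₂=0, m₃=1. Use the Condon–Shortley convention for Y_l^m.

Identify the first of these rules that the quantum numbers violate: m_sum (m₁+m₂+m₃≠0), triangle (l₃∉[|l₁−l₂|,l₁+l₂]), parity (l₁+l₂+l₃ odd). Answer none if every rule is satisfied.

m_sum

Σmᵢ = -2  ✗
l₃∈[|l₁−l₂|,l₁+l₂]=[2,4], have l₃=2
Σlᵢ = 6 ⇒ even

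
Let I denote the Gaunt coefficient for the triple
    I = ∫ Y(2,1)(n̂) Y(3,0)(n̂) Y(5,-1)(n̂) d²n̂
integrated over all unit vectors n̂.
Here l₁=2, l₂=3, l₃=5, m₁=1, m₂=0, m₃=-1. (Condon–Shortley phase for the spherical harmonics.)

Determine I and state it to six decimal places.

Checks pass: Σm=0; 10 even; l₃=5∈[1,5].
(2·2+1)(2·3+1)(2·5+1) = 385
Δ: 0! 4! 6! / 11! → 1/2310
sum: t=0:+1/144 = 1/144
3j²(2 3 5; 0 0 0) = Δ·Π!·Σ² = 10/231  (sign -1)
sum: t=0:+1/216 = 1/216
3j²(2 3 5; 1 0 -1) = Δ·Π!·Σ² = 8/231  (sign +1)
combine: 4πI² = 385·10/231·8/231 = 400/693
take √, sign -1: I = -0.21431790

-0.214318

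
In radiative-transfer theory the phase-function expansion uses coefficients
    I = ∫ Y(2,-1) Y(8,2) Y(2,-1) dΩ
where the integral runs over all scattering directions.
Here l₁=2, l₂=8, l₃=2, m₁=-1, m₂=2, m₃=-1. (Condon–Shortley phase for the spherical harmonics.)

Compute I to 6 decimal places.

0.000000

|2−8|≤2≤2+8 violated ⇒ I = 0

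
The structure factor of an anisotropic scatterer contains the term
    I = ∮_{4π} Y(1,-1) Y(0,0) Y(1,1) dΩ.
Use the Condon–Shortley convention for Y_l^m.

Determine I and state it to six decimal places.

-0.282095

Rules hold: Σm=0, L=2 even, 1≤1≤1.
N = 3·1·3 = 9
Δ = 0!·2!·0!/3! = 1/3
Racah Σ t=0..0: t=0:+1/1 = 1/1
⇒ 3j(1 0 1; 0 0 0)² = 1/3, sgn -1
Racah Σ t=0..0: t=0:+1/2 = 1/2
⇒ 3j(1 0 1; -1 0 1)² = 1/3, sgn +1
4πI² = N·(3j₀)²·(3jₘ)² = 1/1
I = -1·√(1/4π) = -0.28209479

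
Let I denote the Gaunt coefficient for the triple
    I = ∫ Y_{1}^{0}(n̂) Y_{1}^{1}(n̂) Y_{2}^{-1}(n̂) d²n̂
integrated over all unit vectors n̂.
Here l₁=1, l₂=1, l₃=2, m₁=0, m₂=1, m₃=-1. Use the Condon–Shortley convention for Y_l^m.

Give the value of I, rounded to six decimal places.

Rules hold: Σm=0, L=4 even, 0≤2≤2.
N = 3·3·5 = 45
Δ = 0!·2!·2!/5! = 1/30
Racah Σ t=0..0: t=0:+1/1 = 1/1
⇒ 3j(1 1 2; 0 0 0)² = 2/15, sgn +1
Racah Σ t=0..0: t=0:+1/2 = 1/2
⇒ 3j(1 1 2; 0 1 -1)² = 1/10, sgn -1
4πI² = N·(3j₀)²·(3jₘ)² = 3/5
I = -1·√(0.6/4π) = -0.21850969

-0.218510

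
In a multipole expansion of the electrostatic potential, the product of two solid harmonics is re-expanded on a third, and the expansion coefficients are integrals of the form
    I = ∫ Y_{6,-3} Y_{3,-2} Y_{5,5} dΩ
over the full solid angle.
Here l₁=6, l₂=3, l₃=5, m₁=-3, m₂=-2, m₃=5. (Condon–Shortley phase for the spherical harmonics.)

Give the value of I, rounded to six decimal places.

Checks pass: Σm=0; 14 even; l₃=5∈[3,9].
(2·6+1)(2·3+1)(2·5+1) = 1001
Δ: 4! 8! 2! / 15! → 1/675675
sum: t=1:−1/8640 t=2:+1/2304 t=3:−1/8640 = 7/34560
3j²(6 3 5; 0 0 0) = Δ·Π!·Σ² = 7/429  (sign -1)
sum: t=1:−1/483840 = -1/483840
3j²(6 3 5; -3 -2 5) = Δ·Π!·Σ² = 6/1001  (sign -1)
combine: 4πI² = 1001·7/429·6/1001 = 14/143
take √, sign +1: I = 0.08826552

0.088266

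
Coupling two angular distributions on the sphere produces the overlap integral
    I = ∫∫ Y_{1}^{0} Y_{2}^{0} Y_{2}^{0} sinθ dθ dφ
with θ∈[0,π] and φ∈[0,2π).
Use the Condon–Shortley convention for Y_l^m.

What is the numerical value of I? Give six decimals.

l₁+l₂+l₃=5 is odd: 3j(l;000)=0 ⇒ I=0

0.000000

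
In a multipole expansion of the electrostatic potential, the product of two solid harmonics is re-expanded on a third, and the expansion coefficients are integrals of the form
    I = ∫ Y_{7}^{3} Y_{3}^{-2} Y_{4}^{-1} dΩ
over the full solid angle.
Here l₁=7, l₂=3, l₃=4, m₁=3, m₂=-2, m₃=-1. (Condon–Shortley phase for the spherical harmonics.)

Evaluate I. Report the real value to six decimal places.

Checks pass: Σm=0; 14 even; l₃=4∈[4,10].
(2·7+1)(2·3+1)(2·4+1) = 945
Δ: 6! 8! 0! / 15! → 1/45045
sum: t=3:−1/20736 = -1/20736
3j²(7 3 4; 0 0 0) = Δ·Π!·Σ² = 35/1287  (sign -1)
sum: t=1:−1/86400 = -1/86400
3j²(7 3 4; 3 -2 -1) = Δ·Π!·Σ² = 16/715  (sign +1)
combine: 4πI² = 945·35/1287·16/715 = 11760/20449
take √, sign -1: I = -0.21392557

-0.213926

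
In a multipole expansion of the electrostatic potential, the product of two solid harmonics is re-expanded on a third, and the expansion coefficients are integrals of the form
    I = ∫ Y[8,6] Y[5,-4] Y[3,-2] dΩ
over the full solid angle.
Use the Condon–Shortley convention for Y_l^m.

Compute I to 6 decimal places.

m-sum 0 ✓  L=16 even ✓  3≤3≤13 ✓
Π(2lᵢ+1) = 17×11×7 = 1309
triangle coeff Δ(8,5,3) = 1/136136
Σ_t [5,5]: t=5:−1/518400 = -1/518400
(3j)²=56/2431 [(8 5 3; 0 0 0)], sign=+1
Σ_t [1,1]: t=1:−1/43545600 = -1/43545600
(3j)²=1/34 [(8 5 3; 6 -4 -2)], sign=+1
⇒ 4πI² = 196/221
I = (+1)√(196/221/(4π)) = 0.26566049

0.265660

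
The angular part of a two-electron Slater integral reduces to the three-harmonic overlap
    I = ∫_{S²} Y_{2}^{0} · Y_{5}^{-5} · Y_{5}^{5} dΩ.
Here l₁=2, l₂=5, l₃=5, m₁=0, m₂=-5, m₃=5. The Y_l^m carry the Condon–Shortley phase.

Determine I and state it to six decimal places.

Checks pass: Σm=0; 12 even; l₃=5∈[3,7].
(2·2+1)(2·5+1)(2·5+1) = 605
Δ: 2! 2! 8! / 13! → 1/38610
sum: t=0:+1/2880 t=1:−1/576 t=2:+1/2880 = -1/960
3j²(2 5 5; 0 0 0) = Δ·Π!·Σ² = 10/429  (sign +1)
sum: t=0:+1/161280 = 1/161280
3j²(2 5 5; 0 -5 5) = Δ·Π!·Σ² = 15/286  (sign +1)
combine: 4πI² = 605·10/429·15/286 = 125/169
take √, sign +1: I = 0.24260890

0.242609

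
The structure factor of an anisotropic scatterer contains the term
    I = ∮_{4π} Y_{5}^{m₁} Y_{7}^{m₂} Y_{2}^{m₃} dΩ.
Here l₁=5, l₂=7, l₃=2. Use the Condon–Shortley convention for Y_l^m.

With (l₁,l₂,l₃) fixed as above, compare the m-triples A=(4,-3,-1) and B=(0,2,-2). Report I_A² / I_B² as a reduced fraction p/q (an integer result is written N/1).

20/63

Same 5,7,2: normalisation and zero-m 3j drop out of the ratio.
A: Δ: 10! 0! 4! / 15! → 1/15015; sum: t=1:−1/2177280 = -1/2177280; 3j²(5 7 2; 4 -3 -1) = Δ·Π!·Σ² = 8/3003  (sign +1)
B: Δ: 10! 0! 4! / 15! → 1/15015; sum: t=5:−1/345600 = -1/345600; 3j²(5 7 2; 0 2 -2) = Δ·Π!·Σ² = 6/715  (sign -1)
I_A²/I_B² = (8/3003)/(6/715) = 20/63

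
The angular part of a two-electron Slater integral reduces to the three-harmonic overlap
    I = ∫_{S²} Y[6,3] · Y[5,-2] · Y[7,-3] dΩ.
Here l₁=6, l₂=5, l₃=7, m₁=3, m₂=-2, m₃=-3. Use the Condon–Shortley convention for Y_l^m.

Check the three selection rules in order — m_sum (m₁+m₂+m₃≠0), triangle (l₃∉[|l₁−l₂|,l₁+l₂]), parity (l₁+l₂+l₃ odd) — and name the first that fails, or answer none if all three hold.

m_sum

m₁+m₂+m₃ = 3 − 2 − 3 = -2  ✗
triangle: |6−5|=1 ≤ l₃=7 ≤ 6+5=11
parity: l₁+l₂+l₃ = 18 is even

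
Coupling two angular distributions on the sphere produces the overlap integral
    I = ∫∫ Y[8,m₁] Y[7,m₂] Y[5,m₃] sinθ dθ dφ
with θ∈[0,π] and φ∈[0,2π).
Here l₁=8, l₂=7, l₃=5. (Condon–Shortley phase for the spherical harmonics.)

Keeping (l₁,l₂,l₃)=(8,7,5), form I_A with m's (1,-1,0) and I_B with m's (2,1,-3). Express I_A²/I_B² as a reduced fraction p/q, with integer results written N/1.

Same 8,7,5: normalisation and zero-m 3j drop out of the ratio.
A: Δ: 10! 6! 4! / 21! → 1/814773960; sum: t=2:+1/232243200 t=3:−1/8709120 t=4:+1/2488320 t=5:−1/4147200 t=6:+1/49766400 = 7/99532800; 3j²(8 7 5; 1 -1 0) = Δ·Π!·Σ² = 1715/369512  (sign -1)
B: Δ: 10! 6! 4! / 21! → 1/814773960; sum: t=4:+1/19906560 t=5:−1/10368000 t=6:+1/49766400 = -13/497664000; 3j²(8 7 5; 2 1 -3) = Δ·Π!·Σ² = 91/17765  (sign -1)
I_A²/I_B² = (1715/369512)/(91/17765) = 1225/1352

1225/1352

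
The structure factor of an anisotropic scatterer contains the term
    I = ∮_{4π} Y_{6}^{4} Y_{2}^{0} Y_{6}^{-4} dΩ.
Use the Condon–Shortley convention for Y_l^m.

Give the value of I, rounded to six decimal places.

Checks pass: Σm=0; 14 even; l₃=6∈[4,8].
(2·6+1)(2·2+1)(2·6+1) = 845
Δ: 2! 10! 2! / 15! → 1/90090
sum: t=0:+1/69120 t=1:−1/14400 t=2:+1/69120 = -7/172800
3j²(6 2 6; 0 0 0) = Δ·Π!·Σ² = 14/715  (sign -1)
sum: t=0:+1/322560 t=1:−1/362880 t=2:+1/14515200 = 1/2419200
3j²(6 2 6; 4 0 -4) = Δ·Π!·Σ² = 2/5005  (sign +1)
combine: 4πI² = 845·14/715·2/5005 = 4/605
take √, sign -1: I = -0.02293757

-0.022938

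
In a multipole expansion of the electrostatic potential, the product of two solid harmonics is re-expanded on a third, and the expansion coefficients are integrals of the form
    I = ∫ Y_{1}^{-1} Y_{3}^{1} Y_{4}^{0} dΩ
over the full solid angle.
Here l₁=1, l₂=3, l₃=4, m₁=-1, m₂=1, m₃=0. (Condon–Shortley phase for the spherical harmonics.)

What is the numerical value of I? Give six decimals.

0.150786

m-sum 0 ✓  L=8 even ✓  2≤4≤4 ✓
Π(2lᵢ+1) = 3×7×9 = 189
triangle coeff Δ(1,3,4) = 1/252
Σ_t [0,0]: t=0:+1/36 = 1/36
(3j)²=4/63 [(1 3 4; 0 0 0)], sign=+1
Σ_t [0,0]: t=0:+1/96 = 1/96
(3j)²=1/42 [(1 3 4; -1 1 0)], sign=+1
⇒ 4πI² = 2/7
I = (+1)√(2/7/(4π)) = 0.15078601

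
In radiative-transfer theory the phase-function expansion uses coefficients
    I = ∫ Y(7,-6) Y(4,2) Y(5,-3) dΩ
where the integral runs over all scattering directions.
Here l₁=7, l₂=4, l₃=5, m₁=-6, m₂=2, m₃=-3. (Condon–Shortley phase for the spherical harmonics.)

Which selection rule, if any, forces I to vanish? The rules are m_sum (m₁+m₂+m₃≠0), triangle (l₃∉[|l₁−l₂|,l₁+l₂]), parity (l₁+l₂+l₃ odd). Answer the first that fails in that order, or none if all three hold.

azimuthal sum: -6 + 2 − 3 = -7  ✗
3 ≤ 5 ≤ 11 (triangle on l)
L = 7 + 4 + 5 = 16 (even)

m_sum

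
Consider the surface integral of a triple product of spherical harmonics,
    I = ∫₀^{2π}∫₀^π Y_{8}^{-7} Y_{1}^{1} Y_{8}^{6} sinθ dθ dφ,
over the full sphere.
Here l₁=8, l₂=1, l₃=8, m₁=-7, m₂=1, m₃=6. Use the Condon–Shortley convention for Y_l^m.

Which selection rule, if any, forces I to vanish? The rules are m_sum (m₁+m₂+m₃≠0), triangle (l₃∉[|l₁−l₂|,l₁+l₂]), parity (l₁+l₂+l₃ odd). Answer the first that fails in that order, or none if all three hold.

Σmᵢ = 0  ✓
l₃∈[|l₁−l₂|,l₁+l₂]=[7,9], have l₃=8  ✓
Σlᵢ = 17 ⇒ odd  ✗

parity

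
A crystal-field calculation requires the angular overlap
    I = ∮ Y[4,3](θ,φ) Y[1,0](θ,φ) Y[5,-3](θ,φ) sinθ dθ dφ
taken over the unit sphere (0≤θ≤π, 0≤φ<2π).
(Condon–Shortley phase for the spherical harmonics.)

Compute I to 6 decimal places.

-0.196426

Checks pass: Σm=0; 10 even; l₃=5∈[3,5].
(2·4+1)(2·1+1)(2·5+1) = 297
Δ: 0! 8! 2! / 11! → 1/495
sum: t=0:+1/576 = 1/576
3j²(4 1 5; 0 0 0) = Δ·Π!·Σ² = 5/99  (sign -1)
sum: t=0:+1/5040 = 1/5040
3j²(4 1 5; 3 0 -3) = Δ·Π!·Σ² = 16/495  (sign +1)
combine: 4πI² = 297·5/99·16/495 = 16/33
take √, sign -1: I = -0.19642560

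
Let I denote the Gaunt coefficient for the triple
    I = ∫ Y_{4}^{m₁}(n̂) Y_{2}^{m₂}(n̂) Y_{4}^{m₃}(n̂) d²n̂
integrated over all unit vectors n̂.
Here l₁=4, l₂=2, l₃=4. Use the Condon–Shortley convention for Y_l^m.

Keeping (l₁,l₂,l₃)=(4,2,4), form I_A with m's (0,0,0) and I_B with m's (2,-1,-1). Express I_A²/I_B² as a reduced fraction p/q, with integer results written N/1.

400/243

Shared (l₁,l₂,l₃)=(4,2,4): N and (l;000)² cancel in I_A²/I_B².
A: Δ = 2!·6!·2!/11! = 1/13860; Racah Σ t=0..2: t=0:+1/192 t=1:−1/36 t=2:+1/192 = -5/288; ⇒ 3j(4 2 4; 0 0 0)² = 20/693, sgn -1
B: Δ = 2!·6!·2!/11! = 1/13860; Racah Σ t=0..1: t=0:+1/96 t=1:−1/240 = 1/160; ⇒ 3j(4 2 4; 2 -1 -1)² = 27/1540, sgn -1
I_A²/I_B² = (20/693)/(27/1540) = 400/243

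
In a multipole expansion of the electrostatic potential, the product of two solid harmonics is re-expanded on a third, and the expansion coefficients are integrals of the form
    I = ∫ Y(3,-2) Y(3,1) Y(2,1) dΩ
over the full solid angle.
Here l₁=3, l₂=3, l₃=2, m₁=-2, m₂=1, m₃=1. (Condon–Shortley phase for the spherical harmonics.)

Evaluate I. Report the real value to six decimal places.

m-sum 0 ✓  L=8 even ✓  0≤2≤6 ✓
Π(2lᵢ+1) = 7×7×5 = 245
triangle coeff Δ(3,3,2) = 1/3780
Σ_t [1,3]: t=1:−1/24 t=2:+1/4 t=3:−1/24 = 1/6
(3j)²=4/105 [(3 3 2; 0 0 0)], sign=+1
Σ_t [3,4]: t=3:−1/12 t=4:+1/48 = -1/16
(3j)²=1/28 [(3 3 2; -2 1 1)], sign=+1
⇒ 4πI² = 1/3
I = (+1)√(1/3/(4π)) = 0.16286750

0.162868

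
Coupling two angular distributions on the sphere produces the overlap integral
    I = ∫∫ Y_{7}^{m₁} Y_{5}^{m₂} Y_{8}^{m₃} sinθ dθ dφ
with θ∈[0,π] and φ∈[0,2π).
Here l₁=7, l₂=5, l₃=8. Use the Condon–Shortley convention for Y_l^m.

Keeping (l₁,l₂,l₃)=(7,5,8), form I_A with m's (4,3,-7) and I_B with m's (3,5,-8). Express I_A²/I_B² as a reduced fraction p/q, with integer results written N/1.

99/20

l's match ⇒ only the (l;m) 3-j factors differ between A and B.
A: triangle coeff Δ(7,5,8) = 1/814773960; Σ_t [2,3]: t=2:+1/1045094400 t=3:−1/2612736000 = 1/1741824000; (3j)²=33/3230 [(7 5 8; 4 3 -7)], sign=-1
B: triangle coeff Δ(7,5,8) = 1/814773960; Σ_t [4,4]: t=4:+1/62705664000 = 1/62705664000; (3j)²=2/969 [(7 5 8; 3 5 -8)], sign=+1
I_A²/I_B² = (33/3230)/(2/969) = 99/20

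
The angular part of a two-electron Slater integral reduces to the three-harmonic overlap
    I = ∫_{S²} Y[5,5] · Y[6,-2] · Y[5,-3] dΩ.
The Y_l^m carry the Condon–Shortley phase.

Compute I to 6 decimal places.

0.140602

Checks pass: Σm=0; 16 even; l₃=5∈[1,11].
(2·5+1)(2·6+1)(2·5+1) = 1573
Δ: 6! 4! 6! / 17! → 1/28588560
sum: t=1:−1/345600 t=2:+1/13824 t=3:−1/5184 t=4:+1/13824 t=5:−1/345600 = -7/129600
3j²(5 6 5; 0 0 0) = Δ·Π!·Σ² = 80/7293  (sign +1)
sum: t=0:+1/829440 = 1/829440
3j²(5 6 5; 5 -2 -3) = Δ·Π!·Σ² = 35/2431  (sign +1)
combine: 4πI² = 1573·80/7293·35/2431 = 2800/11271
take √, sign +1: I = 0.14060244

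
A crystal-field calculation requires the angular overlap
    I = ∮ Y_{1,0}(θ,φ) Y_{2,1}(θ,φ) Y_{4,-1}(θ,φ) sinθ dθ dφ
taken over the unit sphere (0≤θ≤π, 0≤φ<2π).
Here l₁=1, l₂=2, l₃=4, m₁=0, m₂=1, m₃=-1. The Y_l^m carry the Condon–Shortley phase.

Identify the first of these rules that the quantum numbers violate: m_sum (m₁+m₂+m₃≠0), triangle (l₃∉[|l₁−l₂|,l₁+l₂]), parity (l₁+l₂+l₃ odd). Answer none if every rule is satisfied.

triangle

Σmᵢ = 0  ✓
l₃∈[|l₁−l₂|,l₁+l₂]=[1,3], have l₃=4  ✗
Σlᵢ = 7 ⇒ odd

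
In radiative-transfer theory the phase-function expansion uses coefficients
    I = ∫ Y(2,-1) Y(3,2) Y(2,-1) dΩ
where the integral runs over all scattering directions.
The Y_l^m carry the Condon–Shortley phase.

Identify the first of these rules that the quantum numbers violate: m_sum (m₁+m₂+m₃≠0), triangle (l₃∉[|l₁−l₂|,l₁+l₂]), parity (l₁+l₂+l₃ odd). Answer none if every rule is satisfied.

parity

azimuthal sum: -1 + 2 − 1 = 0  ✓
1 ≤ 2 ≤ 5 (triangle on l)  ✓
L = 2 + 3 + 2 = 7 (odd)  ✗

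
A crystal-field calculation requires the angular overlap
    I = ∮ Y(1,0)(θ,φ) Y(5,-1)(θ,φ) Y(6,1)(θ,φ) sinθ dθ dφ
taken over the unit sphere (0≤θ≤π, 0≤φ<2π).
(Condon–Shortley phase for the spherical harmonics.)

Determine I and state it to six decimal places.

-0.241725

m-sum 0 ✓  L=12 even ✓  4≤6≤6 ✓
Π(2lᵢ+1) = 3×11×13 = 429
triangle coeff Δ(1,5,6) = 1/858
Σ_t [0,0]: t=0:+1/14400 = 1/14400
(3j)²=6/143 [(1 5 6; 0 0 0)], sign=+1
Σ_t [0,0]: t=0:+1/17280 = 1/17280
(3j)²=35/858 [(1 5 6; 0 -1 1)], sign=-1
⇒ 4πI² = 105/143
I = (-1)√(105/143/(4π)) = -0.24172507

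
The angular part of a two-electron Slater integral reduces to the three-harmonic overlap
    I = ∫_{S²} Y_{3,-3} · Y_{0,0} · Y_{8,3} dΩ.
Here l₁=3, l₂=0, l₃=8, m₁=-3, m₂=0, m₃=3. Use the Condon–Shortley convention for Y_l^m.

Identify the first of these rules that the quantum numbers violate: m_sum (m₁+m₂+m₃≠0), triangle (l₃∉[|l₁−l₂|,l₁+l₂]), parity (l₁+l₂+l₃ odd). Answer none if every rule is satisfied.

triangle

m₁+m₂+m₃ = -3 + 0 + 3 = 0  ✓
triangle: |3−0|=3 ≤ l₃=8 ≤ 3+0=3  ✗
parity: l₁+l₂+l₃ = 11 is odd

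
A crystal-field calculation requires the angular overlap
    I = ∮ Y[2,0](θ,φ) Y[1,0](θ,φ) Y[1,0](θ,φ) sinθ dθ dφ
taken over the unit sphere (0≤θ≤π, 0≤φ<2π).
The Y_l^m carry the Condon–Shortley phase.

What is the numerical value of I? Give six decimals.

0.252313

Rules hold: Σm=0, L=4 even, 1≤1≤3.
N = 5·3·3 = 45
Δ = 2!·2!·0!/5! = 1/30
Racah Σ t=1..1: t=1:−1/1 = -1/1
⇒ 3j(2 1 1; 0 0 0)² = 2/15, sgn +1
(m-triple is (0,0,0) — same symbol as above.)
4πI² = N·(3j₀)²·(3jₘ)² = 4/5
I = +1·√(0.8/4π) = 0.25231325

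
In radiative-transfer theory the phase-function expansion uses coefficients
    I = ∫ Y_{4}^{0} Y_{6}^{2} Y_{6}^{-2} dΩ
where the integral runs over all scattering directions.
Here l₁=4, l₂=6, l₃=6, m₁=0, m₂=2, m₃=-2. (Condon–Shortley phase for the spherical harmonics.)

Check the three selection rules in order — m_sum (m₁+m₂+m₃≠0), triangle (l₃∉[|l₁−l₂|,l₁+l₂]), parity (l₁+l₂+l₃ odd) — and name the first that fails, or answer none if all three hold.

azimuthal sum: 0 + 2 − 2 = 0  ✓
2 ≤ 6 ≤ 10 (triangle on l)  ✓
L = 4 + 6 + 6 = 16 (even)  ✓

none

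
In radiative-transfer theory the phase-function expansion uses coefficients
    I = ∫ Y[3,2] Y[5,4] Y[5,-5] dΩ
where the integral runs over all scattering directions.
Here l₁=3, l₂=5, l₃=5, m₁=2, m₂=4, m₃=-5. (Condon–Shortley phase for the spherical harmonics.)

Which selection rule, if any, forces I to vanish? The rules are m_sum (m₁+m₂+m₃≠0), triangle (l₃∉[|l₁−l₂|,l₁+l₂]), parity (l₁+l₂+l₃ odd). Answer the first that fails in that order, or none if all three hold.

m_sum

azimuthal sum: 2 + 4 − 5 = 1  ✗
2 ≤ 5 ≤ 8 (triangle on l)
L = 3 + 5 + 5 = 13 (odd)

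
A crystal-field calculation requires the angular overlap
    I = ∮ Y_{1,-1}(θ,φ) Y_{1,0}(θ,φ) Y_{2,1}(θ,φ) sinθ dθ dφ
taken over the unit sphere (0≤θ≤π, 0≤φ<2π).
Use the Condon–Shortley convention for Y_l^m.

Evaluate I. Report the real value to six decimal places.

-0.218510

Checks pass: Σm=0; 4 even; l₃=2∈[0,2].
(2·1+1)(2·1+1)(2·2+1) = 45
Δ: 0! 2! 2! / 5! → 1/30
sum: t=0:+1/1 = 1/1
3j²(1 1 2; 0 0 0) = Δ·Π!·Σ² = 2/15  (sign +1)
sum: t=0:+1/2 = 1/2
3j²(1 1 2; -1 0 1) = Δ·Π!·Σ² = 1/10  (sign -1)
combine: 4πI² = 45·2/15·1/10 = 3/5
take √, sign -1: I = -0.21850969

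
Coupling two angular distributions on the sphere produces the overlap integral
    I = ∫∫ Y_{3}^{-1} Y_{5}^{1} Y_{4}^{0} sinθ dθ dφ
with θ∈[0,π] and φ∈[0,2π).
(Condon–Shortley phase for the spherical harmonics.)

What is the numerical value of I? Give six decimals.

-0.086020

m-sum 0 ✓  L=12 even ✓  2≤4≤8 ✓
Π(2lᵢ+1) = 7×11×9 = 693
triangle coeff Δ(3,5,4) = 1/180180
Σ_t [1,3]: t=1:−1/576 t=2:+1/144 t=3:−1/576 = 1/288
(3j)²=20/1001 [(3 5 4; 0 0 0)], sign=+1
Σ_t [2,4]: t=2:+1/384 t=3:−1/216 t=4:+1/2304 = -11/6912
(3j)²=11/1638 [(3 5 4; -1 1 0)], sign=-1
⇒ 4πI² = 110/1183
I = (-1)√(110/1183/(4π)) = -0.08601992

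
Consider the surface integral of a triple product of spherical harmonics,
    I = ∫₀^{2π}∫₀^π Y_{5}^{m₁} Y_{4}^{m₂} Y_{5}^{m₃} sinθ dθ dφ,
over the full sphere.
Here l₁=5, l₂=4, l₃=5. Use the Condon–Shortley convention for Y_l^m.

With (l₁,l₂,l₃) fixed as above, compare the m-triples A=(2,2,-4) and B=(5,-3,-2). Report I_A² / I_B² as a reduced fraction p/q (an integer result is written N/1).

l's match ⇒ only the (l;m) 3-j factors differ between A and B.
A: triangle coeff Δ(5,4,5) = 1/3153150; Σ_t [2,3]: t=2:+1/11520 t=3:−1/25920 = 1/20736; (3j)²=5/429 [(5 4 5; 2 2 -4)], sign=-1
B: triangle coeff Δ(5,4,5) = 1/3153150; Σ_t [0,0]: t=0:+1/103680 = 1/103680; (3j)²=7/429 [(5 4 5; 5 -3 -2)], sign=-1
I_A²/I_B² = (5/429)/(7/429) = 5/7

5/7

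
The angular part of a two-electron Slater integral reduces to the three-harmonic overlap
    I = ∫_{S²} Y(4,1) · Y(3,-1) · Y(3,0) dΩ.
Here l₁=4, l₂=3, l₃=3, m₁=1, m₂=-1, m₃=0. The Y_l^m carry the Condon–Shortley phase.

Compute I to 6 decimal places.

-0.099323

m-sum 0 ✓  L=10 even ✓  1≤3≤7 ✓
Π(2lᵢ+1) = 9×7×7 = 441
triangle coeff Δ(4,3,3) = 1/34650
Σ_t [1,3]: t=1:−1/72 t=2:+1/16 t=3:−1/72 = 5/144
(3j)²=2/77 [(4 3 3; 0 0 0)], sign=-1
Σ_t [0,2]: t=0:+1/288 t=1:−1/24 t=2:+1/48 = -5/288
(3j)²=5/462 [(4 3 3; 1 -1 0)], sign=+1
⇒ 4πI² = 15/121
I = (-1)√(15/121/(4π)) = -0.09932258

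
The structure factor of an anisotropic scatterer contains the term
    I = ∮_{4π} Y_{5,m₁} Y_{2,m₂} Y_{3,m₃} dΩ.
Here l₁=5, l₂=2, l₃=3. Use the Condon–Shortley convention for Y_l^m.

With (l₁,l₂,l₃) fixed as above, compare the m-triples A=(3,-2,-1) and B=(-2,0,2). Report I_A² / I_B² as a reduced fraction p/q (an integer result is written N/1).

Same 5,2,3: normalisation and zero-m 3j drop out of the ratio.
A: Δ: 4! 6! 0! / 11! → 1/2310; sum: t=0:+1/1152 = 1/1152; 3j²(5 2 3; 3 -2 -1) = Δ·Π!·Σ² = 1/33  (sign +1)
B: Δ: 4! 6! 0! / 11! → 1/2310; sum: t=2:+1/480 = 1/480; 3j²(5 2 3; -2 0 2) = Δ·Π!·Σ² = 3/110  (sign -1)
I_A²/I_B² = (1/33)/(3/110) = 10/9

10/9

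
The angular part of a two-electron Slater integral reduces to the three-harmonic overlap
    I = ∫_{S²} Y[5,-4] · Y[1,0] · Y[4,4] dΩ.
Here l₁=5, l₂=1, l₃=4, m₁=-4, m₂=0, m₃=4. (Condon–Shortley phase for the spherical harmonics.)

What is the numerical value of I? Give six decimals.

0.147319

m-sum 0 ✓  L=10 even ✓  4≤4≤6 ✓
Π(2lᵢ+1) = 11×3×9 = 297
triangle coeff Δ(5,1,4) = 1/495
Σ_t [1,1]: t=1:−1/576 = -1/576
(3j)²=5/99 [(5 1 4; 0 0 0)], sign=-1
Σ_t [1,1]: t=1:−1/40320 = -1/40320
(3j)²=1/55 [(5 1 4; -4 0 4)], sign=-1
⇒ 4πI² = 3/11
I = (+1)√(3/11/(4π)) = 0.14731920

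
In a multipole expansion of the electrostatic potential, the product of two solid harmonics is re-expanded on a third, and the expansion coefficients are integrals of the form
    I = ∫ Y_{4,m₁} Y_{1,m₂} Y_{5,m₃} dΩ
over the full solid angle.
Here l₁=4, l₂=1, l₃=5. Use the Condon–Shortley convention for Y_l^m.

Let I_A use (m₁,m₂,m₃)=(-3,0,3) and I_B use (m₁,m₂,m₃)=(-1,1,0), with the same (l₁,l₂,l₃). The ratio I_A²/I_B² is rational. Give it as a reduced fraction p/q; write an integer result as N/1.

Shared (l₁,l₂,l₃)=(4,1,5): N and (l;000)² cancel in I_A²/I_B².
A: Δ = 0!·8!·2!/11! = 1/495; Racah Σ t=0..0: t=0:+1/5040 = 1/5040; ⇒ 3j(4 1 5; -3 0 3)² = 16/495, sgn +1
B: Δ = 0!·8!·2!/11! = 1/495; Racah Σ t=0..0: t=0:+1/1440 = 1/1440; ⇒ 3j(4 1 5; -1 1 0)² = 2/99, sgn -1
I_A²/I_B² = (16/495)/(2/99) = 8/5

8/5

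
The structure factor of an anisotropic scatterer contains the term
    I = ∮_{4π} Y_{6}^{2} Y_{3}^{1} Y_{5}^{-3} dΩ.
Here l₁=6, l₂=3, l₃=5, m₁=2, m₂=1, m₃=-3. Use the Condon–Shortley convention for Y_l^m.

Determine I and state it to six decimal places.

Rules hold: Σm=0, L=14 even, 3≤5≤9.
N = 13·7·11 = 1001
Δ = 4!·8!·2!/15! = 1/675675
Racah Σ t=1..3: t=1:−1/8640 t=2:+1/2304 t=3:−1/8640 = 7/34560
⇒ 3j(6 3 5; 0 0 0)² = 7/429, sgn -1
Racah Σ t=2..4: t=2:+1/11520 t=3:−1/30240 t=4:+1/1935360 = 1/18432
⇒ 3j(6 3 5; 2 1 -3)² = 7/429, sgn +1
4πI² = N·(3j₀)²·(3jₘ)² = 343/1287
I = -1·√(0.266511/4π) = -0.14563067

-0.145631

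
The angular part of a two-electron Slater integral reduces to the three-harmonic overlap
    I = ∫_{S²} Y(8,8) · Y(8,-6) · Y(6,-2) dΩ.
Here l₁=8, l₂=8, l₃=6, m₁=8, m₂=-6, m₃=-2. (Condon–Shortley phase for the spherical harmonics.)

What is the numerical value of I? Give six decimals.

-0.174172

Checks pass: Σm=0; 22 even; l₃=6∈[0,16].
(2·8+1)(2·8+1)(2·6+1) = 3757
Δ: 10! 6! 6! / 23! → 1/13742520792
sum: t=2:+1/41803776000 t=3:−1/435456000 t=4:+1/39813120 t=5:−1/18662400 t=6:+1/39813120 t=7:−1/435456000 t=8:+1/41803776000 = -11/1393459200
3j²(8 8 6; 0 0 0) = Δ·Π!·Σ² = 600/96577  (sign -1)
sum: t=0:+1/125411328000 = 1/125411328000
3j²(8 8 6; 8 -6 -2) = Δ·Π!·Σ² = 364/22287  (sign +1)
combine: 4πI² = 3757·600/96577·364/22287 = 72800/190969
take √, sign -1: I = -0.17417239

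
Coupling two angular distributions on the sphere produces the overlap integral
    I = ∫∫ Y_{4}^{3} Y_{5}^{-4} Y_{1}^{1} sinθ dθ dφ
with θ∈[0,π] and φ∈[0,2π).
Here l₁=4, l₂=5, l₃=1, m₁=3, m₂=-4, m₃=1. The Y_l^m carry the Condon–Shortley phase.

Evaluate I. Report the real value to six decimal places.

0.294638

Checks pass: Σm=0; 10 even; l₃=1∈[1,9].
(2·4+1)(2·5+1)(2·1+1) = 297
Δ: 8! 0! 2! / 11! → 1/495
sum: t=4:+1/576 = 1/576
3j²(4 5 1; 0 0 0) = Δ·Π!·Σ² = 5/99  (sign -1)
sum: t=1:−1/10080 = -1/10080
3j²(4 5 1; 3 -4 1) = Δ·Π!·Σ² = 4/55  (sign -1)
combine: 4πI² = 297·5/99·4/55 = 12/11
take √, sign +1: I = 0.29463840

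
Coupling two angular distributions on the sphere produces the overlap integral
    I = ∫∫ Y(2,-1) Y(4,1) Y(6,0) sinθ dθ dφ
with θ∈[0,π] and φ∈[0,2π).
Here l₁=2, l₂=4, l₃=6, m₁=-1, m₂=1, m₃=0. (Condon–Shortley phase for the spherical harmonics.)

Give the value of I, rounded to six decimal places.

Rules hold: Σm=0, L=12 even, 2≤6≤6.
N = 5·9·13 = 585
Δ = 0!·4!·8!/13! = 1/6435
Racah Σ t=0..0: t=0:+1/2304 = 1/2304
⇒ 3j(2 4 6; 0 0 0)² = 5/143, sgn +1
Racah Σ t=0..0: t=0:+1/4320 = 1/4320
⇒ 3j(2 4 6; -1 1 0)² = 8/429, sgn +1
4πI² = N·(3j₀)²·(3jₘ)² = 600/1573
I = +1·√(0.381437/4π) = 0.17422334

0.174223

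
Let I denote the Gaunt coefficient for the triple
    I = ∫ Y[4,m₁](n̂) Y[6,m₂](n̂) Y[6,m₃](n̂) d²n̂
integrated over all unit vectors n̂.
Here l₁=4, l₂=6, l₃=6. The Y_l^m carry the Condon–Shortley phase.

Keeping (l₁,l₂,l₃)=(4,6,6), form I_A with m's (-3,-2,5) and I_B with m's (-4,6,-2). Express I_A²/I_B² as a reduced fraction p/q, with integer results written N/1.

Shared (l₁,l₂,l₃)=(4,6,6): N and (l;000)² cancel in I_A²/I_B².
A: Δ = 4!·4!·8!/17! = 1/15315300; Racah Σ t=3..4: t=3:−1/725760 t=4:+1/5806080 = -1/829440; ⇒ 3j(4 6 6; -3 -2 5)² = 49/2652, sgn +1
B: Δ = 4!·4!·8!/17! = 1/15315300; Racah Σ t=4..4: t=4:+1/23224320 = 1/23224320; ⇒ 3j(4 6 6; -4 6 -2)² = 1/442, sgn +1
I_A²/I_B² = (49/2652)/(1/442) = 49/6

49/6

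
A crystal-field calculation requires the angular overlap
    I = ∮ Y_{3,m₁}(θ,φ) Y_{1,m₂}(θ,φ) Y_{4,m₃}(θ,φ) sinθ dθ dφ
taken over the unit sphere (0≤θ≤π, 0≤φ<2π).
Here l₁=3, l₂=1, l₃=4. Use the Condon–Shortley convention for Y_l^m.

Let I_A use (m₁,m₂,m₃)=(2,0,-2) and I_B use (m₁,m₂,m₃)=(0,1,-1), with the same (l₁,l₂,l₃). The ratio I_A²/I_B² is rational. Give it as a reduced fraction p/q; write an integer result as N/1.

Shared (l₁,l₂,l₃)=(3,1,4): N and (l;000)² cancel in I_A²/I_B².
A: Δ = 0!·6!·2!/9! = 1/252; Racah Σ t=0..0: t=0:+1/120 = 1/120; ⇒ 3j(3 1 4; 2 0 -2)² = 1/21, sgn +1
B: Δ = 0!·6!·2!/9! = 1/252; Racah Σ t=0..0: t=0:+1/72 = 1/72; ⇒ 3j(3 1 4; 0 1 -1)² = 5/126, sgn -1
I_A²/I_B² = (1/21)/(5/126) = 6/5

6/5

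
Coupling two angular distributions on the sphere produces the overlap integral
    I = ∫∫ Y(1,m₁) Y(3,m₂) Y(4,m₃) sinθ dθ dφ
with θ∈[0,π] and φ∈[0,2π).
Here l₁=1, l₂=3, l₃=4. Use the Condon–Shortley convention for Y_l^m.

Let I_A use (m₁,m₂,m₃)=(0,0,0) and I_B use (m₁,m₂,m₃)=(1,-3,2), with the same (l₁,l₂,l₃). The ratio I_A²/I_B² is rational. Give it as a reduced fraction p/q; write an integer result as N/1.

16/1

l's match ⇒ only the (l;m) 3-j factors differ between A and B.
A: triangle coeff Δ(1,3,4) = 1/252; Σ_t [0,0]: t=0:+1/36 = 1/36; (3j)²=4/63 [(1 3 4; 0 0 0)], sign=+1
B: triangle coeff Δ(1,3,4) = 1/252; Σ_t [0,0]: t=0:+1/1440 = 1/1440; (3j)²=1/252 [(1 3 4; 1 -3 2)], sign=+1
I_A²/I_B² = (4/63)/(1/252) = 16/1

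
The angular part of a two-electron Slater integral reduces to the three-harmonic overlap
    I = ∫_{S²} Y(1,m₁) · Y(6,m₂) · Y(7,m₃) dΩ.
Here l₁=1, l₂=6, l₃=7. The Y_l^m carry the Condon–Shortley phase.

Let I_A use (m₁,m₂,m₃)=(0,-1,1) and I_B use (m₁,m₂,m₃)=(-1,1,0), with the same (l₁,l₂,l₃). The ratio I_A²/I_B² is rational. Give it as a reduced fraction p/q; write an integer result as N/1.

16/7

Same 1,6,7: normalisation and zero-m 3j drop out of the ratio.
A: Δ: 0! 2! 12! / 15! → 1/1365; sum: t=0:+1/604800 = 1/604800; 3j²(1 6 7; 0 -1 1) = Δ·Π!·Σ² = 16/455  (sign +1)
B: Δ: 0! 2! 12! / 15! → 1/1365; sum: t=0:+1/1209600 = 1/1209600; 3j²(1 6 7; -1 1 0) = Δ·Π!·Σ² = 1/65  (sign -1)
I_A²/I_B² = (16/455)/(1/65) = 16/7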